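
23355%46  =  33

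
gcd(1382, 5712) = 2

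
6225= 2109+4116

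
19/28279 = 19/28279 =0.00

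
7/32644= 7/32644=0.00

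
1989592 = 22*90436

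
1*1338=1338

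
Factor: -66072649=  - 66072649^1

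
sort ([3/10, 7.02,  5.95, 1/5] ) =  [1/5, 3/10,5.95 , 7.02] 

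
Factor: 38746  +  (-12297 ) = 26449^1 = 26449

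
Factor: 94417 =263^1*359^1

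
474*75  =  35550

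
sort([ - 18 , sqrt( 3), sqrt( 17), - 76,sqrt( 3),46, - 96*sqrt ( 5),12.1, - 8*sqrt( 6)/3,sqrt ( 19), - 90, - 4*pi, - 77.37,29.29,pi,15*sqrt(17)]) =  [  -  96*sqrt(5), - 90 ,-77.37, - 76,  -  18, - 4*pi, - 8 * sqrt ( 6 )/3,sqrt( 3) , sqrt(3 ), pi, sqrt(17 ), sqrt(19 ) , 12.1,29.29,46, 15 * sqrt(17)]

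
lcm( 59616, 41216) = 3338496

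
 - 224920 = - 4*56230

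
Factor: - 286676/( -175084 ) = 149/91 = 7^( - 1)*13^( - 1)*149^1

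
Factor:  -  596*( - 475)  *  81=2^2*3^4*5^2*19^1*149^1=   22931100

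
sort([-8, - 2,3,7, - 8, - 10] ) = [ - 10 , - 8, - 8, - 2,3,  7 ]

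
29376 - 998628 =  -969252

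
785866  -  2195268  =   -1409402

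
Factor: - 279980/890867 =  - 2^2*5^1 * 13999^1*890867^( - 1 )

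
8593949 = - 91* (-94439) 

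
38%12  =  2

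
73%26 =21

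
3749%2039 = 1710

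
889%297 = 295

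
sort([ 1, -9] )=[ - 9, 1] 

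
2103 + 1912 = 4015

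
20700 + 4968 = 25668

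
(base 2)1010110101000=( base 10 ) 5544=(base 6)41400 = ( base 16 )15a8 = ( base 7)22110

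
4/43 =4/43=0.09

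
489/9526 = 489/9526 = 0.05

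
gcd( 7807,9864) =1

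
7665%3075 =1515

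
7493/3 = 2497 + 2/3 = 2497.67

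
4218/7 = 4218/7 = 602.57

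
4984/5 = 4984/5 = 996.80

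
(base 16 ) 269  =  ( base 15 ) 2B2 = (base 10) 617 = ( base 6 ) 2505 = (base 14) 321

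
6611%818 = 67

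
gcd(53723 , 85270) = 1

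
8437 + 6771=15208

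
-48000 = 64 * ( -750)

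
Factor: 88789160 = 2^3*5^1*61^1*36389^1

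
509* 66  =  33594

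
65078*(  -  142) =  - 9241076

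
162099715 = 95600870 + 66498845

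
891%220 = 11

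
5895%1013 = 830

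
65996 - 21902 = 44094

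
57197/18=57197/18 =3177.61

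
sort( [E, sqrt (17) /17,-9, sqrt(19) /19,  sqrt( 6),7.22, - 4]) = [ - 9,  -  4, sqrt(19 ) /19, sqrt(17) /17,sqrt(6 ),E,7.22]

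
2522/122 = 1261/61=   20.67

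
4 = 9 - 5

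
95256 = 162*588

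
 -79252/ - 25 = 79252/25 = 3170.08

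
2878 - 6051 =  - 3173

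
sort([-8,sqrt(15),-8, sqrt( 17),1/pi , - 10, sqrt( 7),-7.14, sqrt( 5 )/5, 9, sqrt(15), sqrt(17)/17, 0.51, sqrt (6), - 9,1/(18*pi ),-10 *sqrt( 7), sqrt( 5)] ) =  [  -  10 * sqrt( 7),-10, - 9,-8,  -  8, - 7.14, 1/( 18*pi ),sqrt(17)/17, 1/pi,sqrt ( 5)/5 , 0.51,sqrt( 5),sqrt( 6), sqrt ( 7) , sqrt(15), sqrt ( 15),sqrt(17), 9 ]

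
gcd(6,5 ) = 1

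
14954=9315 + 5639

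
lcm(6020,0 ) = 0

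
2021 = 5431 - 3410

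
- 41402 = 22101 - 63503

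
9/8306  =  9/8306 = 0.00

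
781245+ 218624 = 999869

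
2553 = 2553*1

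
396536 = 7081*56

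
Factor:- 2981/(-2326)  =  2^ ( - 1)*11^1*271^1 *1163^( - 1) 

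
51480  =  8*6435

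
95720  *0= 0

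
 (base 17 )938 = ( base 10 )2660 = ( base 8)5144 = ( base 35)260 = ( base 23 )50f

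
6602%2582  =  1438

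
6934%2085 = 679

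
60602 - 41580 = 19022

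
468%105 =48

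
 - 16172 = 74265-90437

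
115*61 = 7015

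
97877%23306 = 4653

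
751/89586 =751/89586=0.01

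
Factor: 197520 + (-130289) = 67231^1 = 67231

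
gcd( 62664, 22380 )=4476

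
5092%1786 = 1520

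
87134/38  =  2293 =2293.00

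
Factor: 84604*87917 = 7438129868 = 2^2*13^1*1627^1*87917^1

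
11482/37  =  310 + 12/37= 310.32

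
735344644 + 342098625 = 1077443269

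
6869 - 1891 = 4978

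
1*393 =393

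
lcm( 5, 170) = 170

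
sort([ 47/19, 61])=[ 47/19, 61] 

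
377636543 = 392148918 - 14512375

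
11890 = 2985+8905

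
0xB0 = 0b10110000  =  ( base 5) 1201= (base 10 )176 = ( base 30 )5q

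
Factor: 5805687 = 3^1 * 17^1*113837^1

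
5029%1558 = 355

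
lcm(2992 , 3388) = 230384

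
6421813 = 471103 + 5950710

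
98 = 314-216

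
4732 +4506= 9238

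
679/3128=679/3128 = 0.22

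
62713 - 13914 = 48799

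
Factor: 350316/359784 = 2^ (  -  1 )*19^(-1)*37^1 = 37/38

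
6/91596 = 1/15266 = 0.00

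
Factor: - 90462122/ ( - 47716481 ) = 2^1*47^1*962363^1*47716481^( - 1 ) 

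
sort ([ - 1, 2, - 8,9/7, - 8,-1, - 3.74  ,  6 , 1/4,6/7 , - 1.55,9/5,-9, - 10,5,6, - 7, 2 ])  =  [ - 10, - 9, - 8, - 8, - 7,-3.74, - 1.55, - 1, - 1, 1/4,6/7, 9/7, 9/5,2,2,5, 6, 6]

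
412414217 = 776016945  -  363602728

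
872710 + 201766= 1074476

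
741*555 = 411255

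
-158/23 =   -  7+3/23 = -6.87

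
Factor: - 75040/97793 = -2^5 * 5^1 * 7^1*19^( - 1)*67^1*5147^(-1 ) 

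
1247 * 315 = 392805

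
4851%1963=925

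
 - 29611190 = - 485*61054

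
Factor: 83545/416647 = 155/773 = 5^1*31^1*773^ ( - 1 )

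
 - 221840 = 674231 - 896071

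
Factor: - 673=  - 673^1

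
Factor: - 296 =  - 2^3*37^1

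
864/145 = 864/145 = 5.96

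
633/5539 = 633/5539 = 0.11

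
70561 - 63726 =6835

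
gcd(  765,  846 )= 9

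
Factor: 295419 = 3^1*98473^1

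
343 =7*49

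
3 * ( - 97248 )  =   - 291744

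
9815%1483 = 917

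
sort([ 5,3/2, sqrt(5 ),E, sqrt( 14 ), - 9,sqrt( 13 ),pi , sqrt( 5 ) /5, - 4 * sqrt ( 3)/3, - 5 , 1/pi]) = [ - 9,-5,  -  4 * sqrt(3) /3  ,  1/pi, sqrt(5)/5,3/2,sqrt( 5),E, pi,  sqrt(13 )  ,  sqrt( 14 ),5] 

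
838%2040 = 838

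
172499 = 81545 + 90954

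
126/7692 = 21/1282 = 0.02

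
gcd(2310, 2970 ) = 330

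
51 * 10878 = 554778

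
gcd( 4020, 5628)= 804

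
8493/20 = 424+13/20=424.65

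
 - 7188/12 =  - 599 = - 599.00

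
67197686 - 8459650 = 58738036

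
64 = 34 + 30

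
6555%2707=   1141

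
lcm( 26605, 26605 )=26605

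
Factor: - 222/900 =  - 37/150 = - 2^( - 1)*3^(-1)*5^(-2)*37^1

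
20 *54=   1080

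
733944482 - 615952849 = 117991633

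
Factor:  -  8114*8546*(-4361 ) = 2^2*7^2*89^1*4057^1*4273^1 = 302401526084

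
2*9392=18784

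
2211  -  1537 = 674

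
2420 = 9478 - 7058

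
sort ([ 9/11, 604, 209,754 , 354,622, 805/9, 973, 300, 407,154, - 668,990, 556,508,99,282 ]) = [ - 668,9/11,805/9,99,154, 209,282,300,354,407 , 508,556, 604,622 , 754, 973,990]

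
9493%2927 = 712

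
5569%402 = 343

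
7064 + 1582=8646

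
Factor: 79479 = 3^2*8831^1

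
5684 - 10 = 5674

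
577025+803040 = 1380065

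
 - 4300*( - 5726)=24621800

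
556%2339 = 556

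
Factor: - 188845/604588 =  - 2^( - 2 )*5^1*17^(-2 )*179^1 * 211^1* 523^(-1)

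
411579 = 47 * 8757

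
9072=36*252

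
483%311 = 172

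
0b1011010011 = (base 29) OR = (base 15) 333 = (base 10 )723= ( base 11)5a8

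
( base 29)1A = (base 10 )39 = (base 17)25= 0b100111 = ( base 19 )21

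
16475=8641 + 7834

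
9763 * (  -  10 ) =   -  97630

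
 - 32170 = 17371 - 49541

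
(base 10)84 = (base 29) 2q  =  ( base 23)3f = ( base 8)124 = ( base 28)30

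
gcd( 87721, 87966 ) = 1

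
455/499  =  455/499 = 0.91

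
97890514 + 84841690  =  182732204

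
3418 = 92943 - 89525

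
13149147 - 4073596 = 9075551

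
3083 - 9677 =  - 6594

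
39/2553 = 13/851 = 0.02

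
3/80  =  3/80=0.04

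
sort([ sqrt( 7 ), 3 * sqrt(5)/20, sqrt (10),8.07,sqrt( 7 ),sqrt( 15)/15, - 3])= [ - 3,sqrt( 15)/15, 3*sqrt (5) /20, sqrt( 7),  sqrt(7), sqrt( 10),8.07]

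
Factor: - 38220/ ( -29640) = 2^(- 1 ) * 7^2*19^( - 1 ) = 49/38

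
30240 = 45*672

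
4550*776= 3530800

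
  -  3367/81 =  - 42 + 35/81 = -41.57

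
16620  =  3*5540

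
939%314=311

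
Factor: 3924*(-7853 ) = -30815172=- 2^2*3^2 *109^1 * 7853^1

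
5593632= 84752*66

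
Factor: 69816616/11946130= 34908308/5973065 =2^2 * 5^(-1 ) * 7^( - 1 )*73^1*157^(  -  1)*1087^(-1 )*119549^1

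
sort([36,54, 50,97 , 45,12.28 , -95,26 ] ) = [ - 95,12.28 , 26, 36,45, 50,54,97 ]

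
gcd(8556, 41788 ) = 124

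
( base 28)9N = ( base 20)df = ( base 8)423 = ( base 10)275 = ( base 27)A5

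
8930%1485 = 20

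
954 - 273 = 681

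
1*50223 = 50223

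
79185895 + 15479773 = 94665668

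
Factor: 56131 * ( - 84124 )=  - 2^2 * 21031^1*56131^1= -4721964244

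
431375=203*2125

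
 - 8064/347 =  - 24 + 264/347  =  - 23.24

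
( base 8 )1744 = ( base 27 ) 19o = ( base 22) 216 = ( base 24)1hc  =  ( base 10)996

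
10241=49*209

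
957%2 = 1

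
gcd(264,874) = 2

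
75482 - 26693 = 48789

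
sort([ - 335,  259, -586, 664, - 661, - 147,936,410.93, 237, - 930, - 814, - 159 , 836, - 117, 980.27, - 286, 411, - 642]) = [ - 930, - 814, - 661, - 642, - 586, - 335, - 286,- 159,  -  147, - 117, 237 , 259, 410.93,  411,664,  836, 936,980.27]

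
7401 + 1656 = 9057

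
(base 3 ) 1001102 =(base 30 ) ph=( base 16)2FF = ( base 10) 767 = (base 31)ON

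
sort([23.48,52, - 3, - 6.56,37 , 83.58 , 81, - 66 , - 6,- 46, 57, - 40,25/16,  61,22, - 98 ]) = [- 98, - 66,- 46, - 40,- 6.56, - 6,-3,25/16,22,23.48,37,52, 57,61, 81 , 83.58]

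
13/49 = 13/49 = 0.27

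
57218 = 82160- 24942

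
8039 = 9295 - 1256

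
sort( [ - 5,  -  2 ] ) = [ - 5, -2 ] 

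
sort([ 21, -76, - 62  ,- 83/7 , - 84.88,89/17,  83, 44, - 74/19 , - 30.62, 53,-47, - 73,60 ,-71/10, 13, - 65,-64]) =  [ - 84.88, - 76, - 73,-65,  -  64,-62, - 47,  -  30.62, - 83/7, -71/10, - 74/19,89/17,  13, 21,44,53, 60, 83]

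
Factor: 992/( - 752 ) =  - 62/47 = - 2^1*31^1*47^( - 1)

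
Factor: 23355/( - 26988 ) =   -  45/52=- 2^( - 2 )*3^2 *5^1 * 13^( - 1)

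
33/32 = 1 + 1/32 = 1.03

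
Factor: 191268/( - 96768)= -253/128=- 2^(-7)*11^1* 23^1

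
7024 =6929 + 95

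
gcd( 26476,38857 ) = 1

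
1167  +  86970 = 88137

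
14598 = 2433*6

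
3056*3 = 9168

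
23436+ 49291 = 72727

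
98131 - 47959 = 50172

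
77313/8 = 9664 + 1/8   =  9664.12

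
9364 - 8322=1042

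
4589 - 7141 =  - 2552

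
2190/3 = 730= 730.00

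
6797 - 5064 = 1733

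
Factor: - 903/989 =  - 3^1*7^1* 23^ ( - 1) =- 21/23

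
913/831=1  +  82/831 = 1.10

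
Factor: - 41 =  - 41^1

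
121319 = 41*2959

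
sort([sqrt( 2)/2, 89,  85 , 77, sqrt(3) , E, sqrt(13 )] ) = [sqrt( 2)/2,  sqrt(  3),E,sqrt( 13), 77,85 , 89 ]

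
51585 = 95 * 543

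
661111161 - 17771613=643339548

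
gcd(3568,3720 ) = 8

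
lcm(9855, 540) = 39420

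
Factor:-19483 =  - 19483^1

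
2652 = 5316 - 2664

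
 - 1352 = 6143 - 7495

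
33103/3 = 11034 + 1/3 = 11034.33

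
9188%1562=1378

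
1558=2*779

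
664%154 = 48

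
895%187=147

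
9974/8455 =1 + 1519/8455 = 1.18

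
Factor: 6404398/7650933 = 2^1*3^(-1)  *  7^2*11^1*  13^1*263^ (-1)*457^1 *9697^( - 1)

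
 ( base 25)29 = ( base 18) 35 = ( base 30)1t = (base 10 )59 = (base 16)3B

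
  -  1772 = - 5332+3560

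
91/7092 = 91/7092 = 0.01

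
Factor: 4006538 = 2^1*2003269^1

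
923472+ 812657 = 1736129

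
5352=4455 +897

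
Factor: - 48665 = -5^1*9733^1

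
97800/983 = 97800/983 = 99.49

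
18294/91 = 201 + 3/91 = 201.03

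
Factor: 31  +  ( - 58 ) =-27 = - 3^3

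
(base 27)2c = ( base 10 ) 66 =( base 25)2G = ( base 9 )73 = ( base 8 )102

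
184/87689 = 184/87689 = 0.00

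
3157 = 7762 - 4605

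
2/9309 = 2/9309 =0.00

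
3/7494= 1/2498 = 0.00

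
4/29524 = 1/7381 = 0.00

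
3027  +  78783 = 81810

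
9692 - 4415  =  5277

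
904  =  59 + 845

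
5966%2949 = 68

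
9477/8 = 9477/8 = 1184.62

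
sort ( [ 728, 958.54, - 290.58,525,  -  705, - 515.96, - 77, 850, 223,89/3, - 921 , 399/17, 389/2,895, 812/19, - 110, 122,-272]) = [ - 921, - 705, - 515.96, - 290.58, - 272 , - 110,-77, 399/17, 89/3,812/19, 122, 389/2,223, 525, 728,850, 895, 958.54]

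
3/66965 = 3/66965 = 0.00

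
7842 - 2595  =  5247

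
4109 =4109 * 1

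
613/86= 613/86 = 7.13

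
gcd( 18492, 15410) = 3082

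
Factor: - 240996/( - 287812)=453/541 = 3^1*151^1*541^( - 1 ) 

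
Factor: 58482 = 2^1*3^4*19^2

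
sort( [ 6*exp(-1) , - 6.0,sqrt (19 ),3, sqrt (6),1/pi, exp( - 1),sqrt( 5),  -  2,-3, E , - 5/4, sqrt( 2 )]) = [ - 6.0 , - 3 , - 2,-5/4, 1/pi, exp( - 1 ),  sqrt ( 2 ),6*exp(-1),sqrt(5 ),  sqrt (6), E , 3,  sqrt (19 ) ] 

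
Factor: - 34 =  - 2^1  *17^1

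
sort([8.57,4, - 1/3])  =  [ - 1/3,4,8.57]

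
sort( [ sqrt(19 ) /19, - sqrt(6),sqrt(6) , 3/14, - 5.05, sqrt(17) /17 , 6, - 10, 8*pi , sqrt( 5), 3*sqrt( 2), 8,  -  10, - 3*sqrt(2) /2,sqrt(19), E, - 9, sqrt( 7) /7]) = [ - 10, - 10,  -  9, - 5.05, - sqrt ( 6 ), - 3*sqrt(2)/2, 3/14,  sqrt( 19) /19,sqrt ( 17 ) /17, sqrt( 7) /7, sqrt( 5), sqrt( 6 ),E,3*sqrt (2 ) , sqrt( 19), 6, 8, 8*pi ]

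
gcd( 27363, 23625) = 21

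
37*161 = 5957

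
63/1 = 63 = 63.00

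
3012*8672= 26120064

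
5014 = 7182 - 2168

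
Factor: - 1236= - 2^2 * 3^1*103^1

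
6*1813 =10878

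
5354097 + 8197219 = 13551316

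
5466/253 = 21+153/253 = 21.60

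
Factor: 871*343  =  298753 = 7^3*13^1 * 67^1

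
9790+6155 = 15945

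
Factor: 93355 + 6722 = 3^1*33359^1 = 100077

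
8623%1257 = 1081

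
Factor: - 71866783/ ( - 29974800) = 2^(  -  4 )*3^( -1 )*5^( - 2)*24979^( - 1)*71866783^1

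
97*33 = 3201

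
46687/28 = 46687/28 = 1667.39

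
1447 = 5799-4352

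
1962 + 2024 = 3986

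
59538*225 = 13396050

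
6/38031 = 2/12677 =0.00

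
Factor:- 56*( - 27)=1512 =2^3 *3^3*7^1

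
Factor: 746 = 2^1 * 373^1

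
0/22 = 0 = 0.00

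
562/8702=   281/4351 = 0.06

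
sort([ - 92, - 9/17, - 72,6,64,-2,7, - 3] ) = [-92,-72 , - 3, - 2, -9/17,6,7,64]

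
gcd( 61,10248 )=61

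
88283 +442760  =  531043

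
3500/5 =700= 700.00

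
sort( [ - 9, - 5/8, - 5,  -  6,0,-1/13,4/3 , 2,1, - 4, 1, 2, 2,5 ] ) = [ - 9, - 6, - 5, - 4, - 5/8,-1/13,0,1,1,  4/3,2, 2,2,5 ]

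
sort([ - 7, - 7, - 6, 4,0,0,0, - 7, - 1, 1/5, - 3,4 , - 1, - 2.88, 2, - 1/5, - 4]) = [ - 7 ,  -  7, - 7, - 6, - 4,  -  3 ,-2.88, - 1 ,-1 , - 1/5 , 0,0, 0, 1/5, 2,4 , 4]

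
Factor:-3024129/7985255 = -3^1*5^(-1 )*23^(-2) * 3019^( - 1 )*1008043^1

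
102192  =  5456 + 96736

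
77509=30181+47328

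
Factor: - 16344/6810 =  - 2^2*3^1 * 5^ ( -1) = - 12/5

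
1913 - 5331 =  - 3418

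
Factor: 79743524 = 2^2*7^1*41^1 * 69463^1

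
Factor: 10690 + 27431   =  38121 = 3^1*97^1*131^1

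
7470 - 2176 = 5294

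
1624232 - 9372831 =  - 7748599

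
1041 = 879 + 162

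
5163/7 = 5163/7 = 737.57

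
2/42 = 1/21 =0.05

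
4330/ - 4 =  - 1083 + 1/2=- 1082.50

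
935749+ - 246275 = 689474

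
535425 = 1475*363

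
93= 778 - 685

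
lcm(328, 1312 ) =1312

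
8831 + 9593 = 18424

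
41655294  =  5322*7827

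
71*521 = 36991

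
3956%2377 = 1579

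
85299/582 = 28433/194 = 146.56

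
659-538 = 121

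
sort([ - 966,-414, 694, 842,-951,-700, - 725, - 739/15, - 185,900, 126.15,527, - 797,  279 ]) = [ - 966, - 951,  -  797,  -  725, - 700,-414,- 185, - 739/15,126.15, 279,527, 694, 842,900]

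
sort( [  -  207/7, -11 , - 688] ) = [ - 688, - 207/7, - 11]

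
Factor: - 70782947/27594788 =-2^( - 2 )*13^ (  -  1 ) * 530669^(-1 ) * 70782947^1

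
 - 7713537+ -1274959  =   - 8988496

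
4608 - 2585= 2023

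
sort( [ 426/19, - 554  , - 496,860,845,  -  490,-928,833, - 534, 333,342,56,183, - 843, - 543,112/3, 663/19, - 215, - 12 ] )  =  [-928, -843 , - 554,-543, - 534, -496, - 490,  -  215, - 12, 426/19,663/19,112/3,56, 183, 333, 342, 833,845,860 ] 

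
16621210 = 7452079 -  - 9169131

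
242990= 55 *4418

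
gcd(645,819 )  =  3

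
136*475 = 64600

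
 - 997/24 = -42 + 11/24=-41.54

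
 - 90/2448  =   - 5/136 = -0.04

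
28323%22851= 5472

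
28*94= 2632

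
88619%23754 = 17357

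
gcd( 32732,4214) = 98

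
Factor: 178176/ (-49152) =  - 2^( - 3)*29^1  =  -  29/8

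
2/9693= 2/9693 = 0.00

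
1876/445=1876/445 =4.22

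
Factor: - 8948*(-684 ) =6120432= 2^4 * 3^2*19^1*2237^1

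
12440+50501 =62941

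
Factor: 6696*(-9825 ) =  - 65788200 = - 2^3 * 3^4  *5^2*31^1 *131^1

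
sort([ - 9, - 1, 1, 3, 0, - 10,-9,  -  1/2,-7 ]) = [ - 10,  -  9, - 9, - 7, - 1, - 1/2, 0, 1,  3 ] 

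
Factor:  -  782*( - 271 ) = 2^1*17^1  *  23^1*271^1 = 211922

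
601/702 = 601/702 =0.86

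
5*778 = 3890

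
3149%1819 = 1330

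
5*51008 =255040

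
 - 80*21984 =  - 1758720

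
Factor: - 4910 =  - 2^1*5^1*491^1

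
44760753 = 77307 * 579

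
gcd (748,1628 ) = 44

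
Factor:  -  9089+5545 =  - 3544= -2^3*443^1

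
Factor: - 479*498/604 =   -  119271/302= - 2^( - 1 )*3^1*83^1*151^(  -  1)*479^1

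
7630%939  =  118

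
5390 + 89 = 5479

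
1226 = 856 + 370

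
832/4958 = 416/2479 = 0.17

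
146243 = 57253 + 88990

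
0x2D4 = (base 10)724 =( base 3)222211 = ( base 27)qm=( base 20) 1g4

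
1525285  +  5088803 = 6614088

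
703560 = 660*1066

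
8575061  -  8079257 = 495804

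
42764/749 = 42764/749 = 57.09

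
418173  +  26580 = 444753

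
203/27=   203/27 = 7.52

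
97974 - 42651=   55323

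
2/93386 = 1/46693 = 0.00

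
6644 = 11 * 604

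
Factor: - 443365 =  - 5^1*13^1*19^1*359^1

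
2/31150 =1/15575= 0.00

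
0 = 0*731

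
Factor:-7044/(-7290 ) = 2^1*3^( -5 )*5^( - 1) *587^1  =  1174/1215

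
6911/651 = 10 + 401/651 = 10.62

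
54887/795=54887/795 = 69.04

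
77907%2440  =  2267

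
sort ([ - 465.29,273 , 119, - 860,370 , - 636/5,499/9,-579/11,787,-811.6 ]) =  [ - 860, - 811.6, - 465.29, - 636/5,- 579/11, 499/9,119,273,370, 787] 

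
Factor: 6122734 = 2^1  *3061367^1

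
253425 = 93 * 2725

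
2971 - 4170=  -  1199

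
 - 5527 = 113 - 5640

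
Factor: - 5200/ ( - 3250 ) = 8/5 = 2^3 * 5^( - 1)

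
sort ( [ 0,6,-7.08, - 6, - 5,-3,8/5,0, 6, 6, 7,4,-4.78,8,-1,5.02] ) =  [ - 7.08, - 6 ,  -  5,  -  4.78,  -  3, - 1, 0,0, 8/5, 4,5.02 , 6,6, 6,7, 8]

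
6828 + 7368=14196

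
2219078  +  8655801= 10874879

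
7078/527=13 + 227/527 = 13.43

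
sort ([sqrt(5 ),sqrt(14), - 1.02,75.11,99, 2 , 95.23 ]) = [  -  1.02, 2,sqrt( 5 ) , sqrt(14),75.11, 95.23, 99]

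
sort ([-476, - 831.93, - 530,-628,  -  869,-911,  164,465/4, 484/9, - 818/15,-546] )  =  [ - 911,-869, - 831.93,-628, - 546, - 530, - 476 , - 818/15,484/9,465/4,164 ] 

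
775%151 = 20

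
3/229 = 3/229 =0.01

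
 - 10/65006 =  - 5/32503  =  - 0.00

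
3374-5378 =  - 2004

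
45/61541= 45/61541 =0.00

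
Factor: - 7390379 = -7390379^1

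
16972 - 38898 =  - 21926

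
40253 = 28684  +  11569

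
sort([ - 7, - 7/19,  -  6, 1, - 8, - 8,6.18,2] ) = [ -8, - 8, - 7, - 6 , - 7/19, 1,2,6.18] 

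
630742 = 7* 90106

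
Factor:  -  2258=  - 2^1* 1129^1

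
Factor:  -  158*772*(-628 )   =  76600928 = 2^5*79^1*157^1*193^1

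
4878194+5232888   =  10111082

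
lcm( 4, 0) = 0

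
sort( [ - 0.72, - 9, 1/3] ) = [ - 9,  -  0.72, 1/3 ]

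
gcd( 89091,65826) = 9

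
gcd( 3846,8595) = 3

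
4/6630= 2/3315 = 0.00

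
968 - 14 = 954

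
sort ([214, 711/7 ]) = [711/7,214]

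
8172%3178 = 1816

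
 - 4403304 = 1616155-6019459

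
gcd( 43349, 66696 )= 1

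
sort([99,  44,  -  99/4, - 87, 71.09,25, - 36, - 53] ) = [ - 87, - 53, - 36, - 99/4, 25,44,71.09, 99 ]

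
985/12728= 985/12728 = 0.08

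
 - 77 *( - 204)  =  15708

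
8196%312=84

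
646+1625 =2271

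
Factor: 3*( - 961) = -2883 =-3^1*31^2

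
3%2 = 1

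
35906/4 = 17953/2 = 8976.50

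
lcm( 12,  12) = 12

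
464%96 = 80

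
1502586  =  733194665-731692079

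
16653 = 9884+6769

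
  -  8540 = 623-9163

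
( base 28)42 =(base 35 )39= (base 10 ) 114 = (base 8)162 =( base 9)136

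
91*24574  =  2236234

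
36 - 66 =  - 30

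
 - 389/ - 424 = 389/424=0.92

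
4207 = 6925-2718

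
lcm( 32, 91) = 2912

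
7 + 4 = 11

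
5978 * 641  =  3831898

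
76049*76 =5779724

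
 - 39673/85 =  - 39673/85   =  -466.74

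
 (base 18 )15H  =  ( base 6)1555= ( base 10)431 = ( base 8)657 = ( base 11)362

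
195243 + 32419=227662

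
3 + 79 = 82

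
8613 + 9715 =18328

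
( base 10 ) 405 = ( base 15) 1c0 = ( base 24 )GL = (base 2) 110010101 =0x195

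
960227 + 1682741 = 2642968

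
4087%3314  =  773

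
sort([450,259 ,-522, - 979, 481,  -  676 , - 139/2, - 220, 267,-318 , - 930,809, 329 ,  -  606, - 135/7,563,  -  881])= [ - 979, - 930, - 881, - 676, - 606, -522, - 318, - 220, - 139/2, - 135/7, 259, 267,329,  450,481,563, 809 ]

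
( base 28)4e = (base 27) 4i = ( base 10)126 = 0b1111110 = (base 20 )66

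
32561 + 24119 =56680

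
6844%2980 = 884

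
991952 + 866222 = 1858174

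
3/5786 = 3/5786=0.00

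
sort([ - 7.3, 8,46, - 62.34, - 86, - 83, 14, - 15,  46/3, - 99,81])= [-99 , - 86,- 83, - 62.34,-15  ,- 7.3,8,14, 46/3, 46,81]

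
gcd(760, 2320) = 40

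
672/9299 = 672/9299= 0.07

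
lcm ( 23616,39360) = 118080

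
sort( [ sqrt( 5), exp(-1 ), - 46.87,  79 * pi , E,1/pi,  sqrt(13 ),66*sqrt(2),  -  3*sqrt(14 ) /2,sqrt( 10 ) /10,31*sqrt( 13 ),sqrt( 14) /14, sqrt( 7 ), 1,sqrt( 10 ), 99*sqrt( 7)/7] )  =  [ - 46.87,-3*sqrt( 14 )/2, sqrt (14)/14, sqrt( 10 )/10 , 1/pi,exp( - 1 ), 1, sqrt( 5 ), sqrt( 7 ),E, sqrt ( 10 ), sqrt( 13 ), 99*sqrt(7)/7, 66*sqrt( 2), 31*sqrt( 13), 79*pi ] 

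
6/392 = 3/196 = 0.02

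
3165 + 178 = 3343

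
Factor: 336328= 2^3*17^1*2473^1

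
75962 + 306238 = 382200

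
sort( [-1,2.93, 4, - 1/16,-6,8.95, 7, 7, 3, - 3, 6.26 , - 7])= [ - 7, - 6, - 3, - 1,  -  1/16,2.93, 3,4,6.26, 7,7,8.95]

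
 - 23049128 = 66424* ( - 347)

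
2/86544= 1/43272 = 0.00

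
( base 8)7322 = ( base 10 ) 3794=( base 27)55e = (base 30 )46E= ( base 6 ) 25322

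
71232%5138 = 4438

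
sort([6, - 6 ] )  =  [ - 6,6] 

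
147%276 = 147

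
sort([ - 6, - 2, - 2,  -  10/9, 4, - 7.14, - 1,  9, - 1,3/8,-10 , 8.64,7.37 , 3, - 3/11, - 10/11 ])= [ - 10 , - 7.14, - 6, - 2 , - 2, - 10/9,  -  1, - 1, - 10/11, - 3/11, 3/8 , 3, 4,7.37, 8.64,9 ]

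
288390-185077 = 103313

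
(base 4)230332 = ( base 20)73i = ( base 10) 2878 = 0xb3e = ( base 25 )4F3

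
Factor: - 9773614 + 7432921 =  - 3^2*283^1*919^1 = -2340693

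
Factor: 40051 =11^2*331^1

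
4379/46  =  95 + 9/46 = 95.20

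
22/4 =5 + 1/2 = 5.50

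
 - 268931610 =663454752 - 932386362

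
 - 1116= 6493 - 7609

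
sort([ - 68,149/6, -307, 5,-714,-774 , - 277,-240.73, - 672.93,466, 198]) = [-774, - 714,-672.93,  -  307,  -  277, - 240.73 ,-68, 5, 149/6, 198,466]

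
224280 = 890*252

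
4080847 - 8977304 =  - 4896457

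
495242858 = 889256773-394013915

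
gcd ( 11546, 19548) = 2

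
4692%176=116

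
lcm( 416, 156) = 1248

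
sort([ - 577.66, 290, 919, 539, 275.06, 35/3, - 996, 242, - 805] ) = [ - 996, - 805, - 577.66 , 35/3,  242, 275.06,290,539,  919 ]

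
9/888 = 3/296 = 0.01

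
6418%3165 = 88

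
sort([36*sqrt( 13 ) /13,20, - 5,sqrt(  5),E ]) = [ - 5,sqrt( 5 ) , E,36*sqrt( 13)/13,20]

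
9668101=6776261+2891840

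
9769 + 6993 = 16762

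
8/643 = 8/643 = 0.01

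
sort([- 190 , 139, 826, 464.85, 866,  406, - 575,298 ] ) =[ - 575, - 190, 139, 298, 406, 464.85, 826,866]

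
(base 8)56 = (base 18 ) 2A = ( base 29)1H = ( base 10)46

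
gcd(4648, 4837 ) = 7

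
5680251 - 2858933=2821318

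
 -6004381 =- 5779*1039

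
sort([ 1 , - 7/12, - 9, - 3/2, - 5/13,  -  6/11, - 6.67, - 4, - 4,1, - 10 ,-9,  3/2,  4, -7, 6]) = [ - 10, - 9, -9, - 7, - 6.67, - 4, - 4, - 3/2, - 7/12,  -  6/11, - 5/13, 1,1 , 3/2, 4,6 ]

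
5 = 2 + 3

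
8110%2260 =1330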